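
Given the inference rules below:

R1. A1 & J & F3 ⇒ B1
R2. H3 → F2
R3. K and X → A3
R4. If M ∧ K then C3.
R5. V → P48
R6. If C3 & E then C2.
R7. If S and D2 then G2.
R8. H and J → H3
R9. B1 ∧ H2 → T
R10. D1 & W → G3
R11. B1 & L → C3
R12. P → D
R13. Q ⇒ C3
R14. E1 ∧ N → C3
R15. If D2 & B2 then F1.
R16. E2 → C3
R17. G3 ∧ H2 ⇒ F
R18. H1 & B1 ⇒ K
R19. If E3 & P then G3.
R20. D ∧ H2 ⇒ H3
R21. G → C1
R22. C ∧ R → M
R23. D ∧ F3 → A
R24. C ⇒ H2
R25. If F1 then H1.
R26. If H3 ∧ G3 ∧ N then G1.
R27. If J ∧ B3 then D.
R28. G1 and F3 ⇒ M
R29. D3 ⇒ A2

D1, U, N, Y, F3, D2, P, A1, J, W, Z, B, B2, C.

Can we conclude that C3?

Yes

B1  (by R1: A1, J, F3)
G3  (by R10: D1, W)
D  (by R12: P)
F1  (by R15: D2, B2)
H2  (by R24: C)
H1  (by R25: F1)
K  (by R18: H1, B1)
H3  (by R20: D, H2)
G1  (by R26: H3, G3, N)
M  (by R28: G1, F3)
C3  (by R4: M, K)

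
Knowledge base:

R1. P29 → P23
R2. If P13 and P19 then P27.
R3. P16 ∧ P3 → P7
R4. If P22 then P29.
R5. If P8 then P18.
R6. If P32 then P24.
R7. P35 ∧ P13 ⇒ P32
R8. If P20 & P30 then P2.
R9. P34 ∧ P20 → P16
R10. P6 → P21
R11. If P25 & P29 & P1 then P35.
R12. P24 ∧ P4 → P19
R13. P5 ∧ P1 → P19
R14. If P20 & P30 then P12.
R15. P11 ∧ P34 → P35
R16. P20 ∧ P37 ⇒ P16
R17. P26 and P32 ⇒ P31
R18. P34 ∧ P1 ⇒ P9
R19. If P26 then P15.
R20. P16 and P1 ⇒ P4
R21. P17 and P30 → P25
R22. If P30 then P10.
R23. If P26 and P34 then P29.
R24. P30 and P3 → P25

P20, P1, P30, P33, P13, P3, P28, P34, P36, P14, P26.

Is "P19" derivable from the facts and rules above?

P16  (by R9: P34, P20)
P4  (by R20: P16, P1)
P29  (by R23: P26, P34)
P25  (by R24: P30, P3)
P35  (by R11: P25, P29, P1)
P32  (by R7: P35, P13)
P24  (by R6: P32)
P19  (by R12: P24, P4)

Yes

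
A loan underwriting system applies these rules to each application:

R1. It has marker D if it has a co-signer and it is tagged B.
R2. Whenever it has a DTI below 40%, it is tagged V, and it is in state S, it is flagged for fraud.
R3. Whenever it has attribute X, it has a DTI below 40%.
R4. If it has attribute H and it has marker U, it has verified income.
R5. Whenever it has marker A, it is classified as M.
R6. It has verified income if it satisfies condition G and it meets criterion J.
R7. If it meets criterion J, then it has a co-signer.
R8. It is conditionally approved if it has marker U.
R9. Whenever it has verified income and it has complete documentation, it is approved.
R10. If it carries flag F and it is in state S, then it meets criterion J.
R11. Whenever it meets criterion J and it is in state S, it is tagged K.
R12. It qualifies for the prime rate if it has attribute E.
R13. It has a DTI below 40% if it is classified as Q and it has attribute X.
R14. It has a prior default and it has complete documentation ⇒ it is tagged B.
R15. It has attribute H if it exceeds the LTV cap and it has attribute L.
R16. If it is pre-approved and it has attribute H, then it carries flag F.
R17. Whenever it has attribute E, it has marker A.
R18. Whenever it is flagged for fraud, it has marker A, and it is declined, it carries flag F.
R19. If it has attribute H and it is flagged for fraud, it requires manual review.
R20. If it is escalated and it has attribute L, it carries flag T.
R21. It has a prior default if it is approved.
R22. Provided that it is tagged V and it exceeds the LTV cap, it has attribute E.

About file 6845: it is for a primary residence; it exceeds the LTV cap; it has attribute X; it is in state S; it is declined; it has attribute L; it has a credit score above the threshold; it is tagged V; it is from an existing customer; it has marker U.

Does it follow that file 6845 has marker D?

Forward chaining from the given facts derives: has a DTI below 40%, is conditionally approved, has attribute H, has attribute E, is flagged for fraud, has verified income, qualifies for the prime rate, has marker A, carries flag F, requires manual review, is classified as M, meets criterion J, is tagged K, has a co-signer.
The only rule concluding "it has marker D" is R1, which needs "it is tagged B"; that is never established.

No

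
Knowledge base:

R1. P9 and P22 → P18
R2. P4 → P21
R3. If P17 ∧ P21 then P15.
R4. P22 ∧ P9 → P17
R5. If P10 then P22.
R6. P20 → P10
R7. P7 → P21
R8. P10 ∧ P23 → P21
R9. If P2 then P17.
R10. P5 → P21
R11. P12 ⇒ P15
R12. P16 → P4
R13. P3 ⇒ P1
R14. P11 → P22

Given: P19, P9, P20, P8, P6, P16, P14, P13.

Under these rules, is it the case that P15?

Yes

P10  (by R6: P20)
P4  (by R12: P16)
P21  (by R2: P4)
P22  (by R5: P10)
P17  (by R4: P22, P9)
P15  (by R3: P17, P21)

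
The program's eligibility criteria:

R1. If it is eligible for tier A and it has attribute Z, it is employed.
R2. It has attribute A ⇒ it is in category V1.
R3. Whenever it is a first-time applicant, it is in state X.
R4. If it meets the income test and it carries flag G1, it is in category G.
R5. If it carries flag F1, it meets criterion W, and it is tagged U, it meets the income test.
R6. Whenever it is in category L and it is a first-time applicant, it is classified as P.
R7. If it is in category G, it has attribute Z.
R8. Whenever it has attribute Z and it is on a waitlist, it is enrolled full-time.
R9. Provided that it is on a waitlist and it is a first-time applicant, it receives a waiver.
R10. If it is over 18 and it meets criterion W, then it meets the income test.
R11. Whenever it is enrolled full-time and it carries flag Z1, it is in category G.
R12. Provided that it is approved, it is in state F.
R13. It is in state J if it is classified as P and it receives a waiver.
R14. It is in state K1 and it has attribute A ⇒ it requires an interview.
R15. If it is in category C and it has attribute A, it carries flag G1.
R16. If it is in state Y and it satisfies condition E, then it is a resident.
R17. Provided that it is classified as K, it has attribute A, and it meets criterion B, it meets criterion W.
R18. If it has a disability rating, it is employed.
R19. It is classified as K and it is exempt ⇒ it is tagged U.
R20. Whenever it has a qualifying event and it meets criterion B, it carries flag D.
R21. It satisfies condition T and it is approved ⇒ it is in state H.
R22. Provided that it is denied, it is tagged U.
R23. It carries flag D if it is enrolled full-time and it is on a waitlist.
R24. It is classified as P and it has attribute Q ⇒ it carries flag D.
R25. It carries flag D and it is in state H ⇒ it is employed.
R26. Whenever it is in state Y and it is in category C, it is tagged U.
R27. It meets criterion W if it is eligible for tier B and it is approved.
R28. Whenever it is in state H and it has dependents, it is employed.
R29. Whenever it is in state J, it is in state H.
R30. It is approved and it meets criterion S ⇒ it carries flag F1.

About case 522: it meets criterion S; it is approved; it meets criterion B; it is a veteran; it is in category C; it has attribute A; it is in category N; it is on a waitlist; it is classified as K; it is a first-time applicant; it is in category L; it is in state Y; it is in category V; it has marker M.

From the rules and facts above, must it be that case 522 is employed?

By R6 (it is in category L, it is a first-time applicant): it is classified as P.
By R9 (it is on a waitlist, it is a first-time applicant): it receives a waiver.
By R13 (it is classified as P, it receives a waiver): it is in state J.
By R15 (it is in category C, it has attribute A): it carries flag G1.
By R17 (it is classified as K, it has attribute A, it meets criterion B): it meets criterion W.
By R26 (it is in state Y, it is in category C): it is tagged U.
By R29 (it is in state J): it is in state H.
By R30 (it is approved, it meets criterion S): it carries flag F1.
By R5 (it carries flag F1, it meets criterion W, it is tagged U): it meets the income test.
By R4 (it meets the income test, it carries flag G1): it is in category G.
By R7 (it is in category G): it has attribute Z.
By R8 (it has attribute Z, it is on a waitlist): it is enrolled full-time.
By R23 (it is enrolled full-time, it is on a waitlist): it carries flag D.
By R25 (it carries flag D, it is in state H): it is employed.

Yes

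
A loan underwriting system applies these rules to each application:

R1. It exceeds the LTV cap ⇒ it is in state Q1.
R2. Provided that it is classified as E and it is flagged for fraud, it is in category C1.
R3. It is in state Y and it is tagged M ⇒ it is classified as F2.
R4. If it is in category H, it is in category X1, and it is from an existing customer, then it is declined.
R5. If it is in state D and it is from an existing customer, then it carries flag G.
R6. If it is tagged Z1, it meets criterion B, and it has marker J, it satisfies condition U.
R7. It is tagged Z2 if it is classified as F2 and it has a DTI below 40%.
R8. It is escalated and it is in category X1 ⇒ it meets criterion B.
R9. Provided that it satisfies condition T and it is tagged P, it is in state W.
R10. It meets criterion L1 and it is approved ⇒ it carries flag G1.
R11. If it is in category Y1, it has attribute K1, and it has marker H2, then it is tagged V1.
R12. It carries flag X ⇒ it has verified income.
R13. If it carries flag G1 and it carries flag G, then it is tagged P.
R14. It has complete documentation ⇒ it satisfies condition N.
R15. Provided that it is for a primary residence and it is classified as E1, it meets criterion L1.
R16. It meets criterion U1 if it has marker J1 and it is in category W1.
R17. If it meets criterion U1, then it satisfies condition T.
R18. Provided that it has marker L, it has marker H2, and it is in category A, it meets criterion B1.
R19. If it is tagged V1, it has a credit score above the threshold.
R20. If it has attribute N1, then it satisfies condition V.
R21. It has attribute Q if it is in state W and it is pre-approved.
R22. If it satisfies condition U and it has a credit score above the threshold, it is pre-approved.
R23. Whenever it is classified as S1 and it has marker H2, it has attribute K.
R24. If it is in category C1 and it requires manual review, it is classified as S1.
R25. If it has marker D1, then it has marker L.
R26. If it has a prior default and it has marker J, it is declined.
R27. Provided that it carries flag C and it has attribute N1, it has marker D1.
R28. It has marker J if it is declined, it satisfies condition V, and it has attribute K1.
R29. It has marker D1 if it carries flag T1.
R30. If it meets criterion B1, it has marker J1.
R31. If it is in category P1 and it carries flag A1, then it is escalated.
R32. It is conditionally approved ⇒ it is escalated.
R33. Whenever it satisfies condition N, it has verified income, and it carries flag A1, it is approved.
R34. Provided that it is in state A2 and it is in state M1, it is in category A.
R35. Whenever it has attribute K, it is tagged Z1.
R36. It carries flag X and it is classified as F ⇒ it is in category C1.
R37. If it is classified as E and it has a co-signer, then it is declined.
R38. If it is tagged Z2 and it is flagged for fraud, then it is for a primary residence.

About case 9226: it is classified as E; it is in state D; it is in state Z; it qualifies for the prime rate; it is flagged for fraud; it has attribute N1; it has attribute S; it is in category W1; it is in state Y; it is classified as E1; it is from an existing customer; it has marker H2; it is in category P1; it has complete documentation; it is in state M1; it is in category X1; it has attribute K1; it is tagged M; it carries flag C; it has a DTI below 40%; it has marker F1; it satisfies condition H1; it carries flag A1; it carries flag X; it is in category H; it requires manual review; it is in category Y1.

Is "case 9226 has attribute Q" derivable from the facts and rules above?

No

Forward chaining from the given facts derives: is in category C1, is classified as F2, is declined, carries flag G, is tagged Z2, is tagged V1, has verified income, satisfies condition N, has a credit score above the threshold, satisfies condition V, is classified as S1, has marker D1, has marker J, is escalated, is approved, is for a primary residence, meets criterion B, meets criterion L1, has attribute K, has marker L, is tagged Z1, satisfies condition U, carries flag G1, is tagged P, is pre-approved.
The only rule concluding "it has attribute Q" is R21, which needs "it is in state W"; that is never established.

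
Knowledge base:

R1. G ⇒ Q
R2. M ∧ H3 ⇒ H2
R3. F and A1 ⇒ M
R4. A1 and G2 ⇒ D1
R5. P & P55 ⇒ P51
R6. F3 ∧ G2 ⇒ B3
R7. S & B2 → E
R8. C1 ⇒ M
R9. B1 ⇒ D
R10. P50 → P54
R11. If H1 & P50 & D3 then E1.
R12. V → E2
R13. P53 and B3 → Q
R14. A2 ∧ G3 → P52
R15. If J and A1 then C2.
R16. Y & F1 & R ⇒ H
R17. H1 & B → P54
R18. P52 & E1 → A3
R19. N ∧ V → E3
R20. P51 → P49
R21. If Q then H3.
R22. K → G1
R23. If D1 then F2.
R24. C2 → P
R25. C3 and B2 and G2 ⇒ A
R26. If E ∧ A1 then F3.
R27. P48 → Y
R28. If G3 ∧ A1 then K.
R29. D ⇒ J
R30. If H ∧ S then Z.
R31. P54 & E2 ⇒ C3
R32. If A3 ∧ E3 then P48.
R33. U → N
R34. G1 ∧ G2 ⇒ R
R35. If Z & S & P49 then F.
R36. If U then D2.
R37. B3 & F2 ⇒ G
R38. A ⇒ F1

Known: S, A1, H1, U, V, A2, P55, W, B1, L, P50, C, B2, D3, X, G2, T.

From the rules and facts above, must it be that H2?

Forward chaining from the given facts derives: D1, E, D, P54, E1, E2, F2, F3, J, C3, N, D2, B3, C2, E3, P, A, G, F1, Q, P51, P49, H3.
The only rule concluding H2 is R2, which needs M; that is never established.

No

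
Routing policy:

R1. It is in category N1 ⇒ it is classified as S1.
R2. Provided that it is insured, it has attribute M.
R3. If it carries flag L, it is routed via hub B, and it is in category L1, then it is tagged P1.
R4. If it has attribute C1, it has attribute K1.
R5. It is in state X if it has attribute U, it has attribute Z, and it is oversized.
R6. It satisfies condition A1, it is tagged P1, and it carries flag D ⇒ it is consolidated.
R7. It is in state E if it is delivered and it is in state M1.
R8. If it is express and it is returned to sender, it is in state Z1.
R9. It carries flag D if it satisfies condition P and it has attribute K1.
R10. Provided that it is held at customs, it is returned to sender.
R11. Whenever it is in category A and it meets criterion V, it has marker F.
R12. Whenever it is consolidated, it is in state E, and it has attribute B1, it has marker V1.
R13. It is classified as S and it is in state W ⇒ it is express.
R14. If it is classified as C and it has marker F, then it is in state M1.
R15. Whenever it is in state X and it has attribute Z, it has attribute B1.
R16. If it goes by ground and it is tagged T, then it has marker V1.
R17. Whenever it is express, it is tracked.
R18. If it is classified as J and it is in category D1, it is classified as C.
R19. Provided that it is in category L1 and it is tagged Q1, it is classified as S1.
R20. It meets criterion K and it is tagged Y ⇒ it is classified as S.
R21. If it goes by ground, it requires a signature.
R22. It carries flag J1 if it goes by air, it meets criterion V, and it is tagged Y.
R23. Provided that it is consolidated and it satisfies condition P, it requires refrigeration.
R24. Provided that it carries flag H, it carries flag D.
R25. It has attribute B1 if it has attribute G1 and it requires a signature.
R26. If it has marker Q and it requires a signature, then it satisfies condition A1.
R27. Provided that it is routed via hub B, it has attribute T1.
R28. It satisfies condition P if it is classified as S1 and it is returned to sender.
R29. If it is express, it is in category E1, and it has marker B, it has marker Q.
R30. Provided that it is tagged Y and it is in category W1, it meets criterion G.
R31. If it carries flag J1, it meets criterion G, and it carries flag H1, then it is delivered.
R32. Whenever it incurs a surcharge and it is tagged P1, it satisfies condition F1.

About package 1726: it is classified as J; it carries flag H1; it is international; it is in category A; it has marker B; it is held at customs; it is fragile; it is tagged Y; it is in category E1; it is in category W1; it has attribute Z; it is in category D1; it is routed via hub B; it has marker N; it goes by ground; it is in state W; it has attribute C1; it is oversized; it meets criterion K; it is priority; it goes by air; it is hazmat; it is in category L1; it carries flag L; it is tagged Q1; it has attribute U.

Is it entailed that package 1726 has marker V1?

Forward chaining from the given facts derives: is tagged P1, has attribute K1, is in state X, is returned to sender, has attribute B1, is classified as C, is classified as S1, is classified as S, requires a signature, has attribute T1, satisfies condition P, meets criterion G, carries flag D, is express, is tracked, has marker Q, is in state Z1, satisfies condition A1, is consolidated, requires refrigeration.
Rules concluding "it has marker V1": R12 needs "it is in state E"; R16 needs "it is tagged T" — none of these are established.

No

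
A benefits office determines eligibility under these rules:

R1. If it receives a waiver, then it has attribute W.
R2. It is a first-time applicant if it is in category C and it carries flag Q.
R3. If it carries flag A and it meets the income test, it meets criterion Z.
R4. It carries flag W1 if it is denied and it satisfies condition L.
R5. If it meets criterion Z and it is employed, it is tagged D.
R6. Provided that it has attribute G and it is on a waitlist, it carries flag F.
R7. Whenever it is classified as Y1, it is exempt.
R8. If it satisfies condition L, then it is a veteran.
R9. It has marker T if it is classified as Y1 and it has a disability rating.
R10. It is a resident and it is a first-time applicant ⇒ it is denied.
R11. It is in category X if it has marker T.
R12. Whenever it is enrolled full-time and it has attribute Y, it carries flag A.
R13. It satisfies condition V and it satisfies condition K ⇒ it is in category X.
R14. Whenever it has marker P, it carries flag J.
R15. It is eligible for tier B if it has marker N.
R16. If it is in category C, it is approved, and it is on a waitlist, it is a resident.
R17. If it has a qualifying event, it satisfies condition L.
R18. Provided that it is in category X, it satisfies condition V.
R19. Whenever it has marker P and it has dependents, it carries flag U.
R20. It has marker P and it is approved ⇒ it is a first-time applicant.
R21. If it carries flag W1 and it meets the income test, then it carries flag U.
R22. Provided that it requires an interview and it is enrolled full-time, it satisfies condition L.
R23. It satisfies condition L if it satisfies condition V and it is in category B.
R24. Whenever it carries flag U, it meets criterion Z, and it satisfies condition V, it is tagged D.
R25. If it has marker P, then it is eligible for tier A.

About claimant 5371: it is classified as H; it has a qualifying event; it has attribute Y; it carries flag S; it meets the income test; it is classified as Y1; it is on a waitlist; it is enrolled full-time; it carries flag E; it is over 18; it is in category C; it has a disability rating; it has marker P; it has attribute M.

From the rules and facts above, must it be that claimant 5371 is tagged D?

No

Forward chaining from the given facts derives: is exempt, has marker T, is in category X, carries flag A, carries flag J, satisfies condition L, satisfies condition V, is eligible for tier A, meets criterion Z, is a veteran.
Rules concluding "it is tagged D": R5 needs "it is employed"; R24 needs "it carries flag U" — none of these are established.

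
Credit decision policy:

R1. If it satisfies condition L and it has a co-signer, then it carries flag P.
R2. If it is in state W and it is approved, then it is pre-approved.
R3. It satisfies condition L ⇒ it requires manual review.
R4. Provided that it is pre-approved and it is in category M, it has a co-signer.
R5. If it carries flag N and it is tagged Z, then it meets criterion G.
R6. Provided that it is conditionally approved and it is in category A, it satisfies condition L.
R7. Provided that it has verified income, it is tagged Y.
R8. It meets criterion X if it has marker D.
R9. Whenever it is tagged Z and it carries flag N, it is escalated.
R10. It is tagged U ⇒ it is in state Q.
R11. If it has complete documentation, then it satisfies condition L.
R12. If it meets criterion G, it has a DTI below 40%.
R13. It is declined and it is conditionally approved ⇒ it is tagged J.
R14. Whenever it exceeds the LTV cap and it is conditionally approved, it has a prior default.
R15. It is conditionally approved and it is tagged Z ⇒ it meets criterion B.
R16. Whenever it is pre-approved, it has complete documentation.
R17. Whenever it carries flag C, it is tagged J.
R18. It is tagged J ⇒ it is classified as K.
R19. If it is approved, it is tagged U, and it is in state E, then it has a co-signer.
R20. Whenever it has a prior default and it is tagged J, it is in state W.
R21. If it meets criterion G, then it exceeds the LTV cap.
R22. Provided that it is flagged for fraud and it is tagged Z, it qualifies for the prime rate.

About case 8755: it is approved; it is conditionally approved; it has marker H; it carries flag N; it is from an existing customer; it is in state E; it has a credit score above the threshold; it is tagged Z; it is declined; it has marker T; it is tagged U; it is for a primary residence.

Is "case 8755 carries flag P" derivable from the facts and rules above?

Yes

By R5 (it carries flag N, it is tagged Z): it meets criterion G.
By R13 (it is declined, it is conditionally approved): it is tagged J.
By R19 (it is approved, it is tagged U, it is in state E): it has a co-signer.
By R21 (it meets criterion G): it exceeds the LTV cap.
By R14 (it exceeds the LTV cap, it is conditionally approved): it has a prior default.
By R20 (it has a prior default, it is tagged J): it is in state W.
By R2 (it is in state W, it is approved): it is pre-approved.
By R16 (it is pre-approved): it has complete documentation.
By R11 (it has complete documentation): it satisfies condition L.
By R1 (it satisfies condition L, it has a co-signer): it carries flag P.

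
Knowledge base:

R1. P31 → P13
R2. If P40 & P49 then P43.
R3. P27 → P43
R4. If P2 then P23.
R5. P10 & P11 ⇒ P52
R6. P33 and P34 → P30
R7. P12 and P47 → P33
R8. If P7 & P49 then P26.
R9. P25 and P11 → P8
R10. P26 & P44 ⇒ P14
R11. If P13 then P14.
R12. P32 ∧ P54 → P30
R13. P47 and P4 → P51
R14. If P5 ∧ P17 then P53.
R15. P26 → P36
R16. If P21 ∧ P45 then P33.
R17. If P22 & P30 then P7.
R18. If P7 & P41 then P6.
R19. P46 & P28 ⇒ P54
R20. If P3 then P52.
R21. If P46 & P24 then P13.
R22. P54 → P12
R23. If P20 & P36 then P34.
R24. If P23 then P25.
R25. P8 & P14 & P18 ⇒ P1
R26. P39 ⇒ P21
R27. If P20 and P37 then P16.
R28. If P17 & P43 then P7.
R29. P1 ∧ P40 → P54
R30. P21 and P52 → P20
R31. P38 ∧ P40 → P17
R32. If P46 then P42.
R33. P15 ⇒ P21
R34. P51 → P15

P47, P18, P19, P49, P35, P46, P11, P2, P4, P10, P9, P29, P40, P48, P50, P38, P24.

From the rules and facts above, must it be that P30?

P43  (by R2: P40, P49)
P23  (by R4: P2)
P52  (by R5: P10, P11)
P51  (by R13: P47, P4)
P13  (by R21: P46, P24)
P25  (by R24: P23)
P17  (by R31: P38, P40)
P15  (by R34: P51)
P8  (by R9: P25, P11)
P14  (by R11: P13)
P1  (by R25: P8, P14, P18)
P7  (by R28: P17, P43)
P54  (by R29: P1, P40)
P21  (by R33: P15)
P26  (by R8: P7, P49)
P36  (by R15: P26)
P12  (by R22: P54)
P20  (by R30: P21, P52)
P33  (by R7: P12, P47)
P34  (by R23: P20, P36)
P30  (by R6: P33, P34)

Yes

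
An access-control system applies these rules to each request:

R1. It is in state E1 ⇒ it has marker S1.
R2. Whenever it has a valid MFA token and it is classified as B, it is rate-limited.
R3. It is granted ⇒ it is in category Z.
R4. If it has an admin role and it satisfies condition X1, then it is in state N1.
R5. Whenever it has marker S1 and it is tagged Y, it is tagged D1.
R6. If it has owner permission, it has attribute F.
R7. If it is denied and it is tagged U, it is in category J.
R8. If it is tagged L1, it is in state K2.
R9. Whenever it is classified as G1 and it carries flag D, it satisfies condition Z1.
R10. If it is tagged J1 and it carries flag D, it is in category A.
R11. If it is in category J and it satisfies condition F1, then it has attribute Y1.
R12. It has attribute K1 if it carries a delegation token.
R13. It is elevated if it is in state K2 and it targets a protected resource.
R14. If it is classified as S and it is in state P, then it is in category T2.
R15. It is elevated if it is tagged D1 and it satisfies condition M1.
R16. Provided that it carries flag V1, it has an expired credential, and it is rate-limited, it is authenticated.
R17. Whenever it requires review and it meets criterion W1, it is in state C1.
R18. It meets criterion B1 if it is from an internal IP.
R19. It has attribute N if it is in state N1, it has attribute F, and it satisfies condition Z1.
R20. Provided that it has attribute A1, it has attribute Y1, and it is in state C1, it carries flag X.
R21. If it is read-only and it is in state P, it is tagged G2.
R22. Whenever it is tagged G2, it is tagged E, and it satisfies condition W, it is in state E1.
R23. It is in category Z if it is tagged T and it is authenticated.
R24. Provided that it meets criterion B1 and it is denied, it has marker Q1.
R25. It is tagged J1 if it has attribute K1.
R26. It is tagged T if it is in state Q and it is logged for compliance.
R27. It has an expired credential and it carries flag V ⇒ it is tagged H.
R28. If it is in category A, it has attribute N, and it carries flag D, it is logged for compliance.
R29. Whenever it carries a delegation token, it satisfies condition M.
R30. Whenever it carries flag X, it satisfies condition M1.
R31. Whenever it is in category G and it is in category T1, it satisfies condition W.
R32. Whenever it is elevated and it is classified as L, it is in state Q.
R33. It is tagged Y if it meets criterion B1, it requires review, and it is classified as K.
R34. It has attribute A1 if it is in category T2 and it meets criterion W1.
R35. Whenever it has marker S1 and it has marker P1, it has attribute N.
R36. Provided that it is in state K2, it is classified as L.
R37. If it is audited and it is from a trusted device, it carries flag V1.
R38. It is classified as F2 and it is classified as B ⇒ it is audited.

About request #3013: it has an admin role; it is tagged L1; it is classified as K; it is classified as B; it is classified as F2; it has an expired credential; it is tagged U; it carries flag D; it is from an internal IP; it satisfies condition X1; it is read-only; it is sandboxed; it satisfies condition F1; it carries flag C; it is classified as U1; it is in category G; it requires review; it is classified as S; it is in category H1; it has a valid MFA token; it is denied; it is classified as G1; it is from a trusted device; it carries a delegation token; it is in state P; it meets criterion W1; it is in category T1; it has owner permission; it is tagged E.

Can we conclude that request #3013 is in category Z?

By R2 (it has a valid MFA token, it is classified as B): it is rate-limited.
By R4 (it has an admin role, it satisfies condition X1): it is in state N1.
By R6 (it has owner permission): it has attribute F.
By R7 (it is denied, it is tagged U): it is in category J.
By R8 (it is tagged L1): it is in state K2.
By R9 (it is classified as G1, it carries flag D): it satisfies condition Z1.
By R11 (it is in category J, it satisfies condition F1): it has attribute Y1.
By R12 (it carries a delegation token): it has attribute K1.
By R14 (it is classified as S, it is in state P): it is in category T2.
By R17 (it requires review, it meets criterion W1): it is in state C1.
By R18 (it is from an internal IP): it meets criterion B1.
By R19 (it is in state N1, it has attribute F, it satisfies condition Z1): it has attribute N.
By R21 (it is read-only, it is in state P): it is tagged G2.
By R25 (it has attribute K1): it is tagged J1.
By R31 (it is in category G, it is in category T1): it satisfies condition W.
By R33 (it meets criterion B1, it requires review, it is classified as K): it is tagged Y.
By R34 (it is in category T2, it meets criterion W1): it has attribute A1.
By R36 (it is in state K2): it is classified as L.
By R38 (it is classified as F2, it is classified as B): it is audited.
By R10 (it is tagged J1, it carries flag D): it is in category A.
By R20 (it has attribute A1, it has attribute Y1, it is in state C1): it carries flag X.
By R22 (it is tagged G2, it is tagged E, it satisfies condition W): it is in state E1.
By R28 (it is in category A, it has attribute N, it carries flag D): it is logged for compliance.
By R30 (it carries flag X): it satisfies condition M1.
By R37 (it is audited, it is from a trusted device): it carries flag V1.
By R1 (it is in state E1): it has marker S1.
By R5 (it has marker S1, it is tagged Y): it is tagged D1.
By R15 (it is tagged D1, it satisfies condition M1): it is elevated.
By R16 (it carries flag V1, it has an expired credential, it is rate-limited): it is authenticated.
By R32 (it is elevated, it is classified as L): it is in state Q.
By R26 (it is in state Q, it is logged for compliance): it is tagged T.
By R23 (it is tagged T, it is authenticated): it is in category Z.

Yes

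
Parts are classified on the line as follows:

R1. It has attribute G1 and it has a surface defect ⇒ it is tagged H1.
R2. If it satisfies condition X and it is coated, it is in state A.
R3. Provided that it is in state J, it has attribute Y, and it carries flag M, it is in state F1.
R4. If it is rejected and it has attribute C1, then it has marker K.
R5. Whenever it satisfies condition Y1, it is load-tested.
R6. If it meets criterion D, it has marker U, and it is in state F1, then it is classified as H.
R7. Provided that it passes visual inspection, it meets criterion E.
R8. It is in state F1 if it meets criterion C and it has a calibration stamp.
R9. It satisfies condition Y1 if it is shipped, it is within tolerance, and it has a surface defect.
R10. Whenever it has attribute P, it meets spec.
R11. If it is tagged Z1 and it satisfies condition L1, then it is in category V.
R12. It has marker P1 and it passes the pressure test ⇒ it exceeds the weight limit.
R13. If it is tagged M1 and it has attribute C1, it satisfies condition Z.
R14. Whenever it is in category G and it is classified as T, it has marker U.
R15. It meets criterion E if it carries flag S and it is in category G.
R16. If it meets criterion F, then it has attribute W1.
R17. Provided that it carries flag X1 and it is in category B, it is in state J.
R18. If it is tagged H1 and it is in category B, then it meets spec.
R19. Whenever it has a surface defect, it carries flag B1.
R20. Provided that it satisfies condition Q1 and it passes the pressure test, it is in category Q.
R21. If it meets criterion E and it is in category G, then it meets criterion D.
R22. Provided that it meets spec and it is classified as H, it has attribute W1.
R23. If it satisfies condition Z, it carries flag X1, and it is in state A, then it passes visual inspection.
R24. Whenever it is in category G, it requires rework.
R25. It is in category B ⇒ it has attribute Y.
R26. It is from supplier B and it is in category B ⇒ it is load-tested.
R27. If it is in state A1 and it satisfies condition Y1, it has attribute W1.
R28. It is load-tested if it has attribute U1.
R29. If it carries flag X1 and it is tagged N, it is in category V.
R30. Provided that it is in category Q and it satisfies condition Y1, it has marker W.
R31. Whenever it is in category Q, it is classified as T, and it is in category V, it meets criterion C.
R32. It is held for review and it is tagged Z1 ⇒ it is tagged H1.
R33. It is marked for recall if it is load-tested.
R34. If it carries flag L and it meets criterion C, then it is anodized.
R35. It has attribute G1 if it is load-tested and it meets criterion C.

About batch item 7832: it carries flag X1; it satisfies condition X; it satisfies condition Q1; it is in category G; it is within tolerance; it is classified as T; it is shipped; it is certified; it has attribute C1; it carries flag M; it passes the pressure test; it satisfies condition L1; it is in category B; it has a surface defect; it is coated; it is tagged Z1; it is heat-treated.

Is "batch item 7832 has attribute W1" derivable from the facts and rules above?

No

Forward chaining from the given facts derives: is in state A, satisfies condition Y1, is in category V, has marker U, is in state J, carries flag B1, is in category Q, requires rework, has attribute Y, has marker W, meets criterion C, is in state F1, is load-tested, is marked for recall, has attribute G1, is tagged H1, meets spec.
Rules concluding "it has attribute W1": R16 needs "it meets criterion F"; R22 needs "it is classified as H"; R27 needs "it is in state A1" — none of these are established.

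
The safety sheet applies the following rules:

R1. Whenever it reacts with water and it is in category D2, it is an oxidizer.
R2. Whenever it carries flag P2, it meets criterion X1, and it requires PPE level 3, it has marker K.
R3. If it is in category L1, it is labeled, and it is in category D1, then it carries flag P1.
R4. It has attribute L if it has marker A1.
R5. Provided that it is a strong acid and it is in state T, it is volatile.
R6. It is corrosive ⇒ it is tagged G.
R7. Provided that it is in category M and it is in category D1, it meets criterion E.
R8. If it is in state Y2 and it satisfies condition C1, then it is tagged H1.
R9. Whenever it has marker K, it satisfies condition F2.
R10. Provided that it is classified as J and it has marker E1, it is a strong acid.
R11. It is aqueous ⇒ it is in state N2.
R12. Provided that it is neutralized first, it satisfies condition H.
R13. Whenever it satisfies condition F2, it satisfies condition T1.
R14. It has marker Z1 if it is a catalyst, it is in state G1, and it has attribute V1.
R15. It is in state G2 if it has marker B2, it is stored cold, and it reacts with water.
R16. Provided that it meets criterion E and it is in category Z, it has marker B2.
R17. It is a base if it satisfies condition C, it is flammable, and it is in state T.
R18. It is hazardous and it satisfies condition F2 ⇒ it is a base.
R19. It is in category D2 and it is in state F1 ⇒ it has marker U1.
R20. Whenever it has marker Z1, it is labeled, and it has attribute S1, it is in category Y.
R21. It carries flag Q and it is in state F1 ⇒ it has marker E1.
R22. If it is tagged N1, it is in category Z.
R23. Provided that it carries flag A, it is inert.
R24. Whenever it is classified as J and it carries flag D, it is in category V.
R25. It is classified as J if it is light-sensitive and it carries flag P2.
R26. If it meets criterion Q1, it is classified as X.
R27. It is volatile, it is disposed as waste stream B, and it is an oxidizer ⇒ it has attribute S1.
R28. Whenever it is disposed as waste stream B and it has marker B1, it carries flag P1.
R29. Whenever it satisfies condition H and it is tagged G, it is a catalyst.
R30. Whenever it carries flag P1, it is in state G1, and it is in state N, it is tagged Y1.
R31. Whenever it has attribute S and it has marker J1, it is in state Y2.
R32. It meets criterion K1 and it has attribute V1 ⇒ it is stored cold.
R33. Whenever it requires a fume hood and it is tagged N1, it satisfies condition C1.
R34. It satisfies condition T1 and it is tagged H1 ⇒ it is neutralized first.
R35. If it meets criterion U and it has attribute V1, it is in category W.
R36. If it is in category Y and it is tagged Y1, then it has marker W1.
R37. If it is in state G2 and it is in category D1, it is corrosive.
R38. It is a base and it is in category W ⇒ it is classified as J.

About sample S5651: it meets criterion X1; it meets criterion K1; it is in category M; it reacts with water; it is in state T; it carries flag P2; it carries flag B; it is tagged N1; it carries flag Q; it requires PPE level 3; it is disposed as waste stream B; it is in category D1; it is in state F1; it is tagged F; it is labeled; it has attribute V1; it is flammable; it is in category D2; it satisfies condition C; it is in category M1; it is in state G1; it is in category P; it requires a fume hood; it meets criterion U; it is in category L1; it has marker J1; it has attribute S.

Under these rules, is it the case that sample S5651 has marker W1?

Forward chaining from the given facts derives: is an oxidizer, has marker K, carries flag P1, meets criterion E, satisfies condition F2, satisfies condition T1, is a base, has marker U1, has marker E1, is in category Z, is in state Y2, is stored cold, satisfies condition C1, is in category W, is classified as J, is tagged H1, is a strong acid, has marker B2, is neutralized first, is volatile, satisfies condition H, is in state G2, has attribute S1, is corrosive, is tagged G, is a catalyst, has marker Z1, is in category Y.
The only rule concluding "it has marker W1" is R36, which needs "it is tagged Y1"; that is never established.

No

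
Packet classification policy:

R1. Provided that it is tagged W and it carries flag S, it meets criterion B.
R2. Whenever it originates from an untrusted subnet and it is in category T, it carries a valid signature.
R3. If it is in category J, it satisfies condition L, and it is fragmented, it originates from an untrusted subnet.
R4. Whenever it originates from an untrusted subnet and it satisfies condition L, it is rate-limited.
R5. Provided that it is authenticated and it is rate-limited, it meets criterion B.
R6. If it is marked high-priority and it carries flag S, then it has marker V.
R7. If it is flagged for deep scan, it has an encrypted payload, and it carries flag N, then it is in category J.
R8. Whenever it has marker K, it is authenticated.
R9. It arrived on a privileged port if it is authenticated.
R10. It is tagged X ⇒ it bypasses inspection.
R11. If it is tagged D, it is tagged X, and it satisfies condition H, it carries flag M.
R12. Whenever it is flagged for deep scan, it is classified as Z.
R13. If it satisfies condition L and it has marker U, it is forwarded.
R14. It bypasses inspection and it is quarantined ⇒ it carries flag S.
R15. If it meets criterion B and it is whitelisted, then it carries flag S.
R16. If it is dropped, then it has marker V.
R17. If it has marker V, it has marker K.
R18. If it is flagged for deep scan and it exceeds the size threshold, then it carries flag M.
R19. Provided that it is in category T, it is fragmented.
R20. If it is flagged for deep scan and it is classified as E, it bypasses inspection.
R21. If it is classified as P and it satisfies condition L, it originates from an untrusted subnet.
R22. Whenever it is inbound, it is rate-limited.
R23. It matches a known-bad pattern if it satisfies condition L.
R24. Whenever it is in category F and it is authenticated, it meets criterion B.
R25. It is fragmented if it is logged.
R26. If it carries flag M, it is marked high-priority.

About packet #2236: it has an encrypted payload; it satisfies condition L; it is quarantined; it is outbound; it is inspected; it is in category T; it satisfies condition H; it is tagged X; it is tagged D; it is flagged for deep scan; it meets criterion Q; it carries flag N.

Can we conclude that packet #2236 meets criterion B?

Yes

By R7 (it is flagged for deep scan, it has an encrypted payload, it carries flag N): it is in category J.
By R10 (it is tagged X): it bypasses inspection.
By R11 (it is tagged D, it is tagged X, it satisfies condition H): it carries flag M.
By R14 (it bypasses inspection, it is quarantined): it carries flag S.
By R19 (it is in category T): it is fragmented.
By R26 (it carries flag M): it is marked high-priority.
By R3 (it is in category J, it satisfies condition L, it is fragmented): it originates from an untrusted subnet.
By R4 (it originates from an untrusted subnet, it satisfies condition L): it is rate-limited.
By R6 (it is marked high-priority, it carries flag S): it has marker V.
By R17 (it has marker V): it has marker K.
By R8 (it has marker K): it is authenticated.
By R5 (it is authenticated, it is rate-limited): it meets criterion B.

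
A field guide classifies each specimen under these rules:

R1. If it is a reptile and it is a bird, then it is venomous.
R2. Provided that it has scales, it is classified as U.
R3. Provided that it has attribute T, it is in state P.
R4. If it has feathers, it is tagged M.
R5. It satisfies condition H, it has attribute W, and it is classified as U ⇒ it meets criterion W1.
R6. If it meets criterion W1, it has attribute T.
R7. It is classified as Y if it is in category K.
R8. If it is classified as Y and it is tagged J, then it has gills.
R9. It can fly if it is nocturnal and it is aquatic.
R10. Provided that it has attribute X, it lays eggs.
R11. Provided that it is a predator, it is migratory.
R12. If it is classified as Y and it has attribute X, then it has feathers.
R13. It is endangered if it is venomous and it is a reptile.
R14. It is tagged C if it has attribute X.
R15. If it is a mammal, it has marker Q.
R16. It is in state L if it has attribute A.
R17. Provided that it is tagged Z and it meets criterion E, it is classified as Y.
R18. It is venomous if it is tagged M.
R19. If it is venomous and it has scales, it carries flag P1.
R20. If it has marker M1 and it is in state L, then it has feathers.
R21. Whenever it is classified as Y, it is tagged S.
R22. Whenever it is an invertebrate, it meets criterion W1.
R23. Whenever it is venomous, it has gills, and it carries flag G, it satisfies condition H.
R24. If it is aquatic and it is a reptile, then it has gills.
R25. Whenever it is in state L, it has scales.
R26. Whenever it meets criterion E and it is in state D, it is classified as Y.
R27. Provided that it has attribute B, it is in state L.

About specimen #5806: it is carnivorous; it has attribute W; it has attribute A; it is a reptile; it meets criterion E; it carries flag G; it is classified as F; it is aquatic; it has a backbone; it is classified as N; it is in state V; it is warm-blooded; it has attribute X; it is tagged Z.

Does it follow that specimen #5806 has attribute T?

By R16 (it has attribute A): it is in state L.
By R17 (it is tagged Z, it meets criterion E): it is classified as Y.
By R24 (it is aquatic, it is a reptile): it has gills.
By R25 (it is in state L): it has scales.
By R2 (it has scales): it is classified as U.
By R12 (it is classified as Y, it has attribute X): it has feathers.
By R4 (it has feathers): it is tagged M.
By R18 (it is tagged M): it is venomous.
By R23 (it is venomous, it has gills, it carries flag G): it satisfies condition H.
By R5 (it satisfies condition H, it has attribute W, it is classified as U): it meets criterion W1.
By R6 (it meets criterion W1): it has attribute T.

Yes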